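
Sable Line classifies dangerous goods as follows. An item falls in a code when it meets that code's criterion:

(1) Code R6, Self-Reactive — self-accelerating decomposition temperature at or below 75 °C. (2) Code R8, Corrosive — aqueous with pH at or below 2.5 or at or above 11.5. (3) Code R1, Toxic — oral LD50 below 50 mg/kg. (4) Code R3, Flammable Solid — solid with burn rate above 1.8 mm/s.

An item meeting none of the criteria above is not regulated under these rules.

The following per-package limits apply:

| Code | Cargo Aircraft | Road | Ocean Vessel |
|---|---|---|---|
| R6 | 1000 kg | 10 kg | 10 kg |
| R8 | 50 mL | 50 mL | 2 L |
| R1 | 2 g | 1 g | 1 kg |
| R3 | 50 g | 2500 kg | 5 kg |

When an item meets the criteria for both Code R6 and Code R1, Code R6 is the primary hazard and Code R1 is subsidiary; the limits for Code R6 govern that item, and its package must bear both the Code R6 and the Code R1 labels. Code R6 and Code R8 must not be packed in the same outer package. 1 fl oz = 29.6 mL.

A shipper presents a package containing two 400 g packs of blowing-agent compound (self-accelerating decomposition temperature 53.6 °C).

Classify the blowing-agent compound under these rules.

Self-accelerating decomposition temperature 53.6 °C meets the Code R6 criterion (Self-Reactive), so the blowing-agent compound is Code R6.

Code R6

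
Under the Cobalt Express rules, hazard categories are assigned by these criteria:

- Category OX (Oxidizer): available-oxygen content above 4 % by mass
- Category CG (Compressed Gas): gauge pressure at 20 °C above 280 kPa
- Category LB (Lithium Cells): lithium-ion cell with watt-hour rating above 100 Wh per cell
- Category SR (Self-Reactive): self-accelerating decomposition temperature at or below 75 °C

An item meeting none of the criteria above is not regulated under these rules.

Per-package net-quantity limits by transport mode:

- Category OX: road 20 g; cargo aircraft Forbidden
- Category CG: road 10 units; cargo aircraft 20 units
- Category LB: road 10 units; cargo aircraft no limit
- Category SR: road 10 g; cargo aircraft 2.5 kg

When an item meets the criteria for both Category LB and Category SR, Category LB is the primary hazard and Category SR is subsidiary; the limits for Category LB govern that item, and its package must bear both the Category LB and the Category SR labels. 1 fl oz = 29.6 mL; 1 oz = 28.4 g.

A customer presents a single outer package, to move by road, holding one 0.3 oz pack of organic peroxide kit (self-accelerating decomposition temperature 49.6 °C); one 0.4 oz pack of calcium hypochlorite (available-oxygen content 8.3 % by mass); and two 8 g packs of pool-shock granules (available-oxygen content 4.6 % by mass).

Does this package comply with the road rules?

No

Organic peroxide kit: self-accelerating decomposition temperature 49.6 °C ≤ 75 °C → Category SR (Self-Reactive).
The calcium hypochlorite has available-oxygen content 8.3 % by mass, which is > 4 % by mass, so it is Category OX (Oxidizer).
Pool-shock granules: available-oxygen content 4.6 % by mass > 4 % by mass → Category OX (Oxidizer).
Category OX net quantity: (one 0.4 oz pack = 11.36 g) + (two 8 g packs = 16 g) = 27.36 g.
That exceeds the Category OX road limit of 20 g.
Category SR quantity: one 0.3 oz pack = 8.52 g.
8.52 g ≤ 10 g (road limit, Category SR) — within limit.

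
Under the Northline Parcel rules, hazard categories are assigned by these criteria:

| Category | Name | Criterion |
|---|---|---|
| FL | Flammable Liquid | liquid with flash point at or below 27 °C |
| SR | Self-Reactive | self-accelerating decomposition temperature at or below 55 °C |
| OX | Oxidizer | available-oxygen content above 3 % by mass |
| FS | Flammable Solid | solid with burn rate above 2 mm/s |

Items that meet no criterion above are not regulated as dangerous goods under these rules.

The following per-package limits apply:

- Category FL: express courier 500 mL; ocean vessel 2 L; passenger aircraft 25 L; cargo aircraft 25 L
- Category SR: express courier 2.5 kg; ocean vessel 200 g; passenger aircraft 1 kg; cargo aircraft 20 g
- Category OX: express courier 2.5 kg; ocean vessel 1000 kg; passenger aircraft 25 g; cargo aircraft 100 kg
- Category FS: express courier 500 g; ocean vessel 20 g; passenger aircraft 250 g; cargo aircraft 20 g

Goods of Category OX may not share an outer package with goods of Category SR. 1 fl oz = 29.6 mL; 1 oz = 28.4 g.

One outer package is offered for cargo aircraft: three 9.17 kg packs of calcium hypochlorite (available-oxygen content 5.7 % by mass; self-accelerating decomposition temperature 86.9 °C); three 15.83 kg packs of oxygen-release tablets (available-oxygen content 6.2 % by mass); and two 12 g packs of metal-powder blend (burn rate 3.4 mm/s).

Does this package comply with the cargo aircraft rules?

No

With available-oxygen content 5.7 % by mass (> 3 % by mass), the calcium hypochlorite falls in Category OX.
The oxygen-release tablets have available-oxygen content 6.2 % by mass, which is > 3 % by mass, so they are Category OX (Oxidizer).
With burn rate 3.4 mm/s (> 2 mm/s), the metal-powder blend falls in Category FS.
Category FS quantity: two 12 g packs = 24 g.
That exceeds the Category FS cargo aircraft limit of 20 g.
Category OX net quantity: (three 9.17 kg packs = 27.51 kg) + (three 15.83 kg packs = 47.49 kg) = 75 kg.
75 kg ≤ 100 kg (cargo aircraft limit, Category OX) — within limit.
The segregation rule (Category OX with Category SR) does not apply to Category FS with Category OX.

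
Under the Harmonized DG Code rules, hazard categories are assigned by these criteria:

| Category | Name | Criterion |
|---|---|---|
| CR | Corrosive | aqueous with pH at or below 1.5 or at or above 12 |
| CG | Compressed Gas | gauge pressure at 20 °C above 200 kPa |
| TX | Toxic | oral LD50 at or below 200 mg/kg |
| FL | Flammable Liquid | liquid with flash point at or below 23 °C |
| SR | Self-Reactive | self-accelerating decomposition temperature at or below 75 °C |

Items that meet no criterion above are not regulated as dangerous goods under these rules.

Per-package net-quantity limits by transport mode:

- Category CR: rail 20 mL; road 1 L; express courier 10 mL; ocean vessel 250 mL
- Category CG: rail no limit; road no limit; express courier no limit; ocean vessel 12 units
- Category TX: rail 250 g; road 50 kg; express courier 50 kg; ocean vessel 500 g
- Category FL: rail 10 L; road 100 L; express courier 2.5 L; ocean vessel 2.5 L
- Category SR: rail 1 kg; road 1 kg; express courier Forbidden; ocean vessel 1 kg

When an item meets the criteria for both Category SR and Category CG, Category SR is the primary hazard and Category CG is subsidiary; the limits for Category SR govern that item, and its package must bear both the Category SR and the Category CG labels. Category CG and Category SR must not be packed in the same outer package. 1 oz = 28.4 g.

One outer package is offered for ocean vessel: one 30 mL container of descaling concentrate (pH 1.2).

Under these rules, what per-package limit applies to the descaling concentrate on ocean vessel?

With pH 1.2 (≤ 1.5), the descaling concentrate falls in Category CR.
The ocean vessel limit for Category CR is 250 mL.

250 mL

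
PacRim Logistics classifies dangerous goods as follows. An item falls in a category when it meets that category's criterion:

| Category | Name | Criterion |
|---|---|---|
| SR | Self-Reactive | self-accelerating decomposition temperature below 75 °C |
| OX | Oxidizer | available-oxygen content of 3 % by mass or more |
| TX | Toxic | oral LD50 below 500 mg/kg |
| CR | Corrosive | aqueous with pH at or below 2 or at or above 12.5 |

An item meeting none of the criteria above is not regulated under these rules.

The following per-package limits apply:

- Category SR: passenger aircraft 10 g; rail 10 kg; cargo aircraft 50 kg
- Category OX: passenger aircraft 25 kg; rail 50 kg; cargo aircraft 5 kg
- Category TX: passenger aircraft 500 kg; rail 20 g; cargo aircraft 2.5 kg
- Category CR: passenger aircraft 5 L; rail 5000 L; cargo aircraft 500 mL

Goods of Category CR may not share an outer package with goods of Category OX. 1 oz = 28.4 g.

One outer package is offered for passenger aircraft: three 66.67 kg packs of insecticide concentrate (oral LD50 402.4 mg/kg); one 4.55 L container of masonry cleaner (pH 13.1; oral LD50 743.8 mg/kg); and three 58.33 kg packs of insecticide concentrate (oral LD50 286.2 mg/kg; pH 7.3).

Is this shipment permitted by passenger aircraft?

The insecticide concentrate has oral LD50 402.4 mg/kg, which is < 500 mg/kg, so it is Category TX (Toxic).
pH 13.1 meets the Category CR criterion (Corrosive), so the masonry cleaner is Category CR.
Oral LD50 286.2 mg/kg meets the Category TX criterion (Toxic), so the insecticide concentrate is Category TX.
Category TX net quantity: (three 66.67 kg packs = 200.01 kg) + (three 58.33 kg packs = 174.99 kg) = 375 kg.
375 kg is within the passenger aircraft limit of 500 kg for Category TX.
Category CR quantity: 4.55 L.
That is within the Category CR passenger aircraft limit of 5 L.
The segregation rule (Category CR with Category OX) does not apply to Category TX with Category CR.
Every hazard category is within its passenger aircraft limit and no segregation rule is violated.

Yes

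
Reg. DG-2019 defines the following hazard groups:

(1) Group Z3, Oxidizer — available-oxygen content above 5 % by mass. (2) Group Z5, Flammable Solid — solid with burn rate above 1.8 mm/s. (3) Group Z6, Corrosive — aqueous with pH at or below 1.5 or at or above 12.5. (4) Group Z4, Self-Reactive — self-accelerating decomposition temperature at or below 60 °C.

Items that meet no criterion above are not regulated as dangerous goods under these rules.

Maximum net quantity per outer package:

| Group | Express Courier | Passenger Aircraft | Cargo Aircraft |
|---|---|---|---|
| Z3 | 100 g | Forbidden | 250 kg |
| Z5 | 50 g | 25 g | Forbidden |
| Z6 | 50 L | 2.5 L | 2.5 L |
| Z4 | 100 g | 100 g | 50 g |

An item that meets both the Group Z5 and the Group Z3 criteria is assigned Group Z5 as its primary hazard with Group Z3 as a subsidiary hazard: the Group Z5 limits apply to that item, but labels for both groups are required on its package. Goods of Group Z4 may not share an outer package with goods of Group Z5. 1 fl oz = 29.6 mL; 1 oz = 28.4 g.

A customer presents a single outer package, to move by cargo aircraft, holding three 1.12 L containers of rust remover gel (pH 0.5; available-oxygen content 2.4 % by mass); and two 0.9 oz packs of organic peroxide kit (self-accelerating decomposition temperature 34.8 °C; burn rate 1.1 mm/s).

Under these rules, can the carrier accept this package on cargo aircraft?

With pH 0.5 (≤ 1.5), the rust remover gel falls in Group Z6.
The organic peroxide kit has self-accelerating decomposition temperature 34.8 °C, which is ≤ 60 °C, so it is Group Z4 (Self-Reactive).
Group Z6 quantity: three 1.12 L containers = 3.36 L.
3.36 L > 2.5 L (cargo aircraft limit, Group Z6) — over the limit.
Group Z4 quantity: two 0.9 oz packs = 51.12 g.
51.12 g > 50 g (cargo aircraft limit, Group Z4) — over the limit.
The segregation rule (Group Z4 with Group Z5) does not apply to Group Z6 with Group Z4.

No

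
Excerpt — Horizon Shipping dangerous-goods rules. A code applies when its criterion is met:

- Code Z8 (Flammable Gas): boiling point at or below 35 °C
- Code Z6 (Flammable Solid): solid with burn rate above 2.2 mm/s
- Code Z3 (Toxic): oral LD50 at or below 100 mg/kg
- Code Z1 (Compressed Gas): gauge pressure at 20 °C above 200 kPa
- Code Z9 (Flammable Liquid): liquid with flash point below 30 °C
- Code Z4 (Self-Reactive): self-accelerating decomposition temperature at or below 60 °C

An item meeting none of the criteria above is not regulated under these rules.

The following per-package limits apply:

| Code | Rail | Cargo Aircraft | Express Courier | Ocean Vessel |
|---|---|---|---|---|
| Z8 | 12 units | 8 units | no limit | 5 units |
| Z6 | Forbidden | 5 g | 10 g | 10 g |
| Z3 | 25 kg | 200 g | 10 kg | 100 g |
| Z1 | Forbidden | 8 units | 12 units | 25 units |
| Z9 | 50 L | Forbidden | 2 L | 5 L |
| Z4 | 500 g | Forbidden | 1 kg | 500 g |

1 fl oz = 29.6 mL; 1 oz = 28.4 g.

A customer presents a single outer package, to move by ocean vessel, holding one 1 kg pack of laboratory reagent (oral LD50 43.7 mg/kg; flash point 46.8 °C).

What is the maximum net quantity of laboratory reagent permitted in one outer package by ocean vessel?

Laboratory reagent: oral LD50 43.7 mg/kg ≤ 100 mg/kg → Code Z3 (Toxic).
The ocean vessel limit for Code Z3 is 100 g.

100 g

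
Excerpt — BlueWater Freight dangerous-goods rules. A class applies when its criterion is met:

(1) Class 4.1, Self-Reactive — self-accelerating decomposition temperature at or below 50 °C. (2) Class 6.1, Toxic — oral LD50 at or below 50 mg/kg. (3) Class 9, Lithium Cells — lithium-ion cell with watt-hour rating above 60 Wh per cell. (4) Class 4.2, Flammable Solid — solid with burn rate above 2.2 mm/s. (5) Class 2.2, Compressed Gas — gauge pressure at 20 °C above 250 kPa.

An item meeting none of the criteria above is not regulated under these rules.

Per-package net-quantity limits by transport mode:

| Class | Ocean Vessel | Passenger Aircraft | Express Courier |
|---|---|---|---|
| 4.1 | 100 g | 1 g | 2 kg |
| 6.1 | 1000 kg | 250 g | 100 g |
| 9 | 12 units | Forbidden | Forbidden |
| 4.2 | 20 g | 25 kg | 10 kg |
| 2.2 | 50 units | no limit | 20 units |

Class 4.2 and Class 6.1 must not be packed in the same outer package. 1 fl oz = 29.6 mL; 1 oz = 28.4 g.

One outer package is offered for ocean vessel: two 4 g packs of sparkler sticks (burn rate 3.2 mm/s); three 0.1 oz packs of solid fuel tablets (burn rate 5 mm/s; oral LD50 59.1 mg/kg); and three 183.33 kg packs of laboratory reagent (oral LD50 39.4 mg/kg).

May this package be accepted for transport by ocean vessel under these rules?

No

Burn rate 3.2 mm/s meets the Class 4.2 criterion (Flammable Solid), so the sparkler sticks are Class 4.2.
With burn rate 5 mm/s (> 2.2 mm/s), the solid fuel tablets fall in Class 4.2.
Oral LD50 39.4 mg/kg meets the Class 6.1 criterion (Toxic), so the laboratory reagent is Class 6.1.
Total Class 4.2: (two 4 g packs = 8 g) + (three 0.1 oz packs = 8.52 g) = 16.52 g.
16.52 g is within the ocean vessel limit of 20 g for Class 4.2.
Class 6.1 quantity: three 183.33 kg packs = 549.99 kg.
549.99 kg is within the ocean vessel limit of 1000 kg for Class 6.1.
Class 4.2 and Class 6.1 may not share an outer package.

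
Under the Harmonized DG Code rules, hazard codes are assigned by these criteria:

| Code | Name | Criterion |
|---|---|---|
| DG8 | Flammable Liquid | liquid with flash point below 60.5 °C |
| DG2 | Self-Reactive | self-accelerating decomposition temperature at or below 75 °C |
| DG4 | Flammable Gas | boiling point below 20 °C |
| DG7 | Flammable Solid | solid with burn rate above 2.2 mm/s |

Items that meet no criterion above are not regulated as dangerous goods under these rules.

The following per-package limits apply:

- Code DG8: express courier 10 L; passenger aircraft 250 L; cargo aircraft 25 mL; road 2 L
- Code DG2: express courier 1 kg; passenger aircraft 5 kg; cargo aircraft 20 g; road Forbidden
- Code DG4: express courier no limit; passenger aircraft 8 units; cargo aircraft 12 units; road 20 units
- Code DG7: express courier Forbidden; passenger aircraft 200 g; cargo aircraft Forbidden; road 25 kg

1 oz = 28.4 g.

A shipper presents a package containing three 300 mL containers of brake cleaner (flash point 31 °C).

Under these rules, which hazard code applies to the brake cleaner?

Flash point 31 °C meets the Code DG8 criterion (Flammable Liquid), so the brake cleaner is Code DG8.

Code DG8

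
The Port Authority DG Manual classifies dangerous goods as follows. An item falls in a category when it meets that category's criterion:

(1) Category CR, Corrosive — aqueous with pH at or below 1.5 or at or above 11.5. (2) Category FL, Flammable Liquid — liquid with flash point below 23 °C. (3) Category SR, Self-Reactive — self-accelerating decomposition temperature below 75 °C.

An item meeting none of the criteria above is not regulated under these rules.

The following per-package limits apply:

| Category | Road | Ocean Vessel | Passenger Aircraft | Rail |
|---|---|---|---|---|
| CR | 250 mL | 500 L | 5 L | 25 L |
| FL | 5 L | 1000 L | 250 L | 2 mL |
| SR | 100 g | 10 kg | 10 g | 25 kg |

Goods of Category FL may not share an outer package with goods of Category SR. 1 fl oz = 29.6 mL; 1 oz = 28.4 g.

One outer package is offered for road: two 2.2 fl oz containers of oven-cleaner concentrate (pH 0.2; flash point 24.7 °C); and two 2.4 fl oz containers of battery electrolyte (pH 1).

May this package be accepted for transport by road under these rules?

No

Oven-cleaner concentrate: pH 0.2 ≤ 1.5 → Category CR (Corrosive).
With pH 1 (≤ 1.5), the battery electrolyte falls in Category CR.
Total Category CR: (two 2.2 fl oz containers = 130.24 mL) + (two 2.4 fl oz containers = 142.08 mL) = 272.32 mL.
272.32 mL exceeds the road limit of 250 mL for Category CR.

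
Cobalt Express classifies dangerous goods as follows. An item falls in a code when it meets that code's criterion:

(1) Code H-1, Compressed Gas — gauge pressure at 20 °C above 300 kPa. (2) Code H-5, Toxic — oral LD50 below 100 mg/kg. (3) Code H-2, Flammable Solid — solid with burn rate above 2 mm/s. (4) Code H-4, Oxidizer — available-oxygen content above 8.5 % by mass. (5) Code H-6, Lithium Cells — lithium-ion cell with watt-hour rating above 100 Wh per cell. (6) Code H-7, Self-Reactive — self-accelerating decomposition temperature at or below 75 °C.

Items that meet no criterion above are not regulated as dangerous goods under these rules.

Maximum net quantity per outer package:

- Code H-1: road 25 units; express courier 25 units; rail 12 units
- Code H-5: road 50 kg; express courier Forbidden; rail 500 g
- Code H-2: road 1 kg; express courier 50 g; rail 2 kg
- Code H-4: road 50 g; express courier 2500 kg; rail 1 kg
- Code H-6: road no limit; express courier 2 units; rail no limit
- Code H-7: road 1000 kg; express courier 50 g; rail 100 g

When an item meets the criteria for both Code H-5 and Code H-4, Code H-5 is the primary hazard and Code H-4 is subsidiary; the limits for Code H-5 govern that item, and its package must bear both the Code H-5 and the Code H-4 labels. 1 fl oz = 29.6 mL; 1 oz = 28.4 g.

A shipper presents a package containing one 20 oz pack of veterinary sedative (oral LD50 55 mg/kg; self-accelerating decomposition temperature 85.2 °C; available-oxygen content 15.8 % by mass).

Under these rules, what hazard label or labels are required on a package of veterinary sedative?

Code H-4 and H-5

Oral LD50 55 mg/kg meets the Code H-5 criterion (Toxic), so the veterinary sedative is Code H-5.
Veterinary sedative: available-oxygen content 15.8 % by mass > 8.5 % by mass → Code H-4 (Oxidizer).
By the precedence rule Code H-5 is primary and Code H-4 is subsidiary, and that rule requires both labels on the package.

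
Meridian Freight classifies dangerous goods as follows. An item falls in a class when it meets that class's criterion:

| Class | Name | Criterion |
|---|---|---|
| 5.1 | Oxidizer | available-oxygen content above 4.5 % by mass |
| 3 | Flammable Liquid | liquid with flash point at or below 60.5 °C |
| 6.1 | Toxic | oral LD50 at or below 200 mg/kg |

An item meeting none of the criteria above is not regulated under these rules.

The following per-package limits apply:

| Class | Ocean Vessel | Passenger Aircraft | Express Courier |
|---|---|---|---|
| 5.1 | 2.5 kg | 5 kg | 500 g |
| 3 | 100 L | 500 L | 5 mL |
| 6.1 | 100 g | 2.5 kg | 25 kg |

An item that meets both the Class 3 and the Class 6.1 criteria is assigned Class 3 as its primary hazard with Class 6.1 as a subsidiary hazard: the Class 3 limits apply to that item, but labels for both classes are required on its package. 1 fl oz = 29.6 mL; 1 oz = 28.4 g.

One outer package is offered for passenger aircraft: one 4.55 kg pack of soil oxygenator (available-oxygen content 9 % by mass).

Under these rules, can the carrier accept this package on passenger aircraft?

Yes

With available-oxygen content 9 % by mass (> 4.5 % by mass), the soil oxygenator falls in Class 5.1.
Class 5.1 quantity: 4.55 kg.
4.55 kg ≤ 5 kg (passenger aircraft limit, Class 5.1) — within limit.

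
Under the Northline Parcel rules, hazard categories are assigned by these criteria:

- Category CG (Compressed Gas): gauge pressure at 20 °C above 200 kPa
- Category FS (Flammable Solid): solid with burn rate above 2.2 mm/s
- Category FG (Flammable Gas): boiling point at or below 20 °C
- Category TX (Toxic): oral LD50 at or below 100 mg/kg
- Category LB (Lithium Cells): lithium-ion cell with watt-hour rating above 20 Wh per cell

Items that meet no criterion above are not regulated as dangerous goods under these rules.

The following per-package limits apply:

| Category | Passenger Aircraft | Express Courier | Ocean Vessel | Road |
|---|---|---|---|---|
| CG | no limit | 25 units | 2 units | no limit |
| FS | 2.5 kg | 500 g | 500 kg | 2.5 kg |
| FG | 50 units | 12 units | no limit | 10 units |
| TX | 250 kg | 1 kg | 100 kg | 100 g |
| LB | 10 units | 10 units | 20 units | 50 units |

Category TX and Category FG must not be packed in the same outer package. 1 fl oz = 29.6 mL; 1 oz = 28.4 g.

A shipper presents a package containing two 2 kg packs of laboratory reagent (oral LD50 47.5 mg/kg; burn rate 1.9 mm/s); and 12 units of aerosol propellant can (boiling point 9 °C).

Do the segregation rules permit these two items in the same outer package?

With oral LD50 47.5 mg/kg (≤ 100 mg/kg), the laboratory reagent falls in Category TX.
Boiling point 9 °C meets the Category FG criterion (Flammable Gas), so the aerosol propellant can is Category FG.
Category TX and Category FG may not share an outer package.

No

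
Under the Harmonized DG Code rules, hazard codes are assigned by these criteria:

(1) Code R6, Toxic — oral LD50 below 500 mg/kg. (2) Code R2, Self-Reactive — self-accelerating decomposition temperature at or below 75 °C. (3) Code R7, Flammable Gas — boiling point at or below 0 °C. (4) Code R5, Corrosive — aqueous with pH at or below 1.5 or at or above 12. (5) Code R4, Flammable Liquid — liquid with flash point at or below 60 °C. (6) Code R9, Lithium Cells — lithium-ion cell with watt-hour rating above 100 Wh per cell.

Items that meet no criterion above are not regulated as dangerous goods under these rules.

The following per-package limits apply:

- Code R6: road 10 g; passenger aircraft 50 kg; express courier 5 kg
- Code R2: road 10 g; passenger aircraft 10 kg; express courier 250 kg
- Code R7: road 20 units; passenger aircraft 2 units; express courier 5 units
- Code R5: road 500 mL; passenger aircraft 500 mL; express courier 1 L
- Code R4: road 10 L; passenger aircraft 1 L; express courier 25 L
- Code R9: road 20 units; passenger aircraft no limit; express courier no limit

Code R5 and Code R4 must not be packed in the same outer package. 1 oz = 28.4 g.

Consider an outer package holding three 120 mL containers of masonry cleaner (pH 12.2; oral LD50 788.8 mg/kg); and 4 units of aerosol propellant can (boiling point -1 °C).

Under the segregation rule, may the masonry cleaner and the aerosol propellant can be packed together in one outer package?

pH 12.2 meets the Code R5 criterion (Corrosive), so the masonry cleaner is Code R5.
With boiling point -1 °C (≤ 0 °C), the aerosol propellant can falls in Code R7.
No segregation rule bars Code R5 with Code R7.

Yes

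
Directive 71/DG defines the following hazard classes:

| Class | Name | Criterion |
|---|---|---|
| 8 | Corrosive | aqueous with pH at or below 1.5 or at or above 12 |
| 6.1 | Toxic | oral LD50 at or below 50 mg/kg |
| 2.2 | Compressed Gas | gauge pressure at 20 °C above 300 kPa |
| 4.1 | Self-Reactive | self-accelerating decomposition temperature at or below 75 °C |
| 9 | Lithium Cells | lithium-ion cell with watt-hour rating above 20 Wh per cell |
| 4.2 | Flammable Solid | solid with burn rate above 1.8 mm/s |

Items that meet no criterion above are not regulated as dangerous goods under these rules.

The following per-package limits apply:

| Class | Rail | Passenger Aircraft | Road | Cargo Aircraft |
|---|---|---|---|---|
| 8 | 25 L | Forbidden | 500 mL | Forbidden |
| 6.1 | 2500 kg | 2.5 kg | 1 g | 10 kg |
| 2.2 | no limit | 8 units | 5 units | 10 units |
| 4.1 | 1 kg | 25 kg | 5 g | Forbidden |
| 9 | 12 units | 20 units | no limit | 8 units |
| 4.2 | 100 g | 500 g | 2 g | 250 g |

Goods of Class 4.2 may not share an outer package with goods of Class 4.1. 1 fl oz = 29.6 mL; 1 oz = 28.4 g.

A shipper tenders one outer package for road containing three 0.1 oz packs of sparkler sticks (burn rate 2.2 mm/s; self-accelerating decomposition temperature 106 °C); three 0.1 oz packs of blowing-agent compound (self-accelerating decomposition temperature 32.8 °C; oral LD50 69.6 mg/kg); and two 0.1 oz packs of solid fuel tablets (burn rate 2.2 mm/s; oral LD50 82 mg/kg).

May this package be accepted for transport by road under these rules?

Burn rate 2.2 mm/s meets the Class 4.2 criterion (Flammable Solid), so the sparkler sticks are Class 4.2.
The blowing-agent compound has self-accelerating decomposition temperature 32.8 °C, which is ≤ 75 °C, so it is Class 4.1 (Self-Reactive).
The solid fuel tablets have burn rate 2.2 mm/s, which is > 1.8 mm/s, so they are Class 4.2 (Flammable Solid).
Total Class 4.2: (three 0.1 oz packs = 8.52 g) + (two 0.1 oz packs = 5.68 g) = 14.2 g.
14.2 g exceeds the road limit of 2 g for Class 4.2.
Class 4.1 quantity: three 0.1 oz packs = 8.52 g.
That exceeds the Class 4.1 road limit of 5 g.
Class 4.2 and Class 4.1 may not share an outer package.

No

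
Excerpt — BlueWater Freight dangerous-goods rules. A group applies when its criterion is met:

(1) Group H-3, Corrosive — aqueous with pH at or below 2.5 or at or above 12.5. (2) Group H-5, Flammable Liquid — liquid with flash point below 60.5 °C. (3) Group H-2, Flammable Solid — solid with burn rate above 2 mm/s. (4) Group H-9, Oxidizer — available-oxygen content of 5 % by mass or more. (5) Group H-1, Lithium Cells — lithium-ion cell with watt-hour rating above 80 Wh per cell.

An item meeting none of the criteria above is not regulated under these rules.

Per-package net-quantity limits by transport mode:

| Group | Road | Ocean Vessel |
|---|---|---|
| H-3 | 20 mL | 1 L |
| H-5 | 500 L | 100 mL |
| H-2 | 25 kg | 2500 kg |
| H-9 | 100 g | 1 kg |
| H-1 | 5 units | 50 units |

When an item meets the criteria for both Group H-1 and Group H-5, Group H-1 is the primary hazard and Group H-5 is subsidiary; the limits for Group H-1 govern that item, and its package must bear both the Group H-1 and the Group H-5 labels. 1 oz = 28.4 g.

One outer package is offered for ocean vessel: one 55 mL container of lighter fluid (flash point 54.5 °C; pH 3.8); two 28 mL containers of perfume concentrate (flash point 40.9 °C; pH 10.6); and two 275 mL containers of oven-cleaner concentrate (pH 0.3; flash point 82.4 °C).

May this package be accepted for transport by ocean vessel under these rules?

No

With flash point 54.5 °C (< 60.5 °C), the lighter fluid falls in Group H-5.
The perfume concentrate has flash point 40.9 °C, which is < 60.5 °C, so it is Group H-5 (Flammable Liquid).
With pH 0.3 (≤ 2.5), the oven-cleaner concentrate falls in Group H-3.
Group H-3 quantity: two 275 mL containers = 550 mL.
550 mL is within the ocean vessel limit of 1 L for Group H-3.
Total Group H-5: 55 mL + (two 28 mL containers = 56 mL) = 111 mL.
111 mL > 100 mL (ocean vessel limit, Group H-5) — over the limit.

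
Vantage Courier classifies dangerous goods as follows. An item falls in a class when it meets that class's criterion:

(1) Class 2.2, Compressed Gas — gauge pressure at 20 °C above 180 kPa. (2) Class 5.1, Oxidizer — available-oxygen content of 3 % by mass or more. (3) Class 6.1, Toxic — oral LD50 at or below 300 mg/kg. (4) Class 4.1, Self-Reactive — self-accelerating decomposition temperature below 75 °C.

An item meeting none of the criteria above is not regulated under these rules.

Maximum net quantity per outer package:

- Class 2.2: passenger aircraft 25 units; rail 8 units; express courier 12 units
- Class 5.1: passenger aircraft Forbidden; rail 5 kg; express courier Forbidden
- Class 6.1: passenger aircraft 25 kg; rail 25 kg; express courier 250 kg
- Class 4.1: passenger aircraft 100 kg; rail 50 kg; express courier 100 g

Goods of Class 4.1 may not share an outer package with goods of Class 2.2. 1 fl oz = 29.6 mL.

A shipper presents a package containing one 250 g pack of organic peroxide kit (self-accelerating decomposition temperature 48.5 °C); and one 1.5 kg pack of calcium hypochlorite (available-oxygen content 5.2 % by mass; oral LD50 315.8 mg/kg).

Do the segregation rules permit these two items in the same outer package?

Yes

The organic peroxide kit has self-accelerating decomposition temperature 48.5 °C, which is < 75 °C, so it is Class 4.1 (Self-Reactive).
Available-oxygen content 5.2 % by mass meets the Class 5.1 criterion (Oxidizer), so the calcium hypochlorite is Class 5.1.
No segregation rule bars Class 4.1 with Class 5.1.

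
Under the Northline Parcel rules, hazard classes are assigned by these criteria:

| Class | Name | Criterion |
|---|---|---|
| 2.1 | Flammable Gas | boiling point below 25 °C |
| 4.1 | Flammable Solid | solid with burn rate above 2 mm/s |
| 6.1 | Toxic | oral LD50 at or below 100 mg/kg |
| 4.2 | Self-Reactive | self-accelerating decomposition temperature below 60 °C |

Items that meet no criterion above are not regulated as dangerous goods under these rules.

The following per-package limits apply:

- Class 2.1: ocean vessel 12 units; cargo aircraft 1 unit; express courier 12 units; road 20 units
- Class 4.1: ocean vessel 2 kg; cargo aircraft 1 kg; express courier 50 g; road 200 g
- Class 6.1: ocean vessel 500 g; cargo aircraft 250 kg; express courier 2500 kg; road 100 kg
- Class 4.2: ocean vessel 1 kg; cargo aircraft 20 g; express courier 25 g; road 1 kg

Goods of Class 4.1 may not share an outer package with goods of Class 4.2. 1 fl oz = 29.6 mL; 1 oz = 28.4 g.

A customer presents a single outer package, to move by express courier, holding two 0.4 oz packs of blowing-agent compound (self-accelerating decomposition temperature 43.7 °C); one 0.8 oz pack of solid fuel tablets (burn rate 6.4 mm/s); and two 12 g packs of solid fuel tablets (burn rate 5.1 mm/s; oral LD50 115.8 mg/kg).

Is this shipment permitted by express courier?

No

Self-accelerating decomposition temperature 43.7 °C meets the Class 4.2 criterion (Self-Reactive), so the blowing-agent compound is Class 4.2.
Burn rate 6.4 mm/s meets the Class 4.1 criterion (Flammable Solid), so the solid fuel tablets are Class 4.1.
Burn rate 5.1 mm/s meets the Class 4.1 criterion (Flammable Solid), so the solid fuel tablets are Class 4.1.
Total Class 4.1: (one 0.8 oz pack = 22.72 g) + (two 12 g packs = 24 g) = 46.72 g.
46.72 g is within the express courier limit of 50 g for Class 4.1.
Class 4.2 quantity: two 0.4 oz packs = 22.72 g.
That is within the Class 4.2 express courier limit of 25 g.
Class 4.1 and Class 4.2 may not share an outer package.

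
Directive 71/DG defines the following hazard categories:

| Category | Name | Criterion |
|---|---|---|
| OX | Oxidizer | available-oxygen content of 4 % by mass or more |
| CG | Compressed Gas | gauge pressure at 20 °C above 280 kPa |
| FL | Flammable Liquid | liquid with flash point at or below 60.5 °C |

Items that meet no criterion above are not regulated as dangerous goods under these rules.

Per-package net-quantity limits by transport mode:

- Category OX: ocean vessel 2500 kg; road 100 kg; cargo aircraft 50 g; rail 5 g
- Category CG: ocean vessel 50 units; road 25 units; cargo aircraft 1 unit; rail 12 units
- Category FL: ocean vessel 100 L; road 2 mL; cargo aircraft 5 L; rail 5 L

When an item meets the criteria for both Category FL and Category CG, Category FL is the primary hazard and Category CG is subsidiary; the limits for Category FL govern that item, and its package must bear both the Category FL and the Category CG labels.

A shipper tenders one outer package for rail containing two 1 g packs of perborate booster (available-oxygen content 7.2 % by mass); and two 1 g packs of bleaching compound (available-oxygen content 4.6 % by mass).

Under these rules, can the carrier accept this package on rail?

Yes

Perborate booster: available-oxygen content 7.2 % by mass ≥ 4 % by mass → Category OX (Oxidizer).
Available-oxygen content 4.6 % by mass meets the Category OX criterion (Oxidizer), so the bleaching compound is Category OX.
Total Category OX: (two 1 g packs = 2 g) + (two 1 g packs = 2 g) = 4 g.
4 g is within the rail limit of 5 g for Category OX.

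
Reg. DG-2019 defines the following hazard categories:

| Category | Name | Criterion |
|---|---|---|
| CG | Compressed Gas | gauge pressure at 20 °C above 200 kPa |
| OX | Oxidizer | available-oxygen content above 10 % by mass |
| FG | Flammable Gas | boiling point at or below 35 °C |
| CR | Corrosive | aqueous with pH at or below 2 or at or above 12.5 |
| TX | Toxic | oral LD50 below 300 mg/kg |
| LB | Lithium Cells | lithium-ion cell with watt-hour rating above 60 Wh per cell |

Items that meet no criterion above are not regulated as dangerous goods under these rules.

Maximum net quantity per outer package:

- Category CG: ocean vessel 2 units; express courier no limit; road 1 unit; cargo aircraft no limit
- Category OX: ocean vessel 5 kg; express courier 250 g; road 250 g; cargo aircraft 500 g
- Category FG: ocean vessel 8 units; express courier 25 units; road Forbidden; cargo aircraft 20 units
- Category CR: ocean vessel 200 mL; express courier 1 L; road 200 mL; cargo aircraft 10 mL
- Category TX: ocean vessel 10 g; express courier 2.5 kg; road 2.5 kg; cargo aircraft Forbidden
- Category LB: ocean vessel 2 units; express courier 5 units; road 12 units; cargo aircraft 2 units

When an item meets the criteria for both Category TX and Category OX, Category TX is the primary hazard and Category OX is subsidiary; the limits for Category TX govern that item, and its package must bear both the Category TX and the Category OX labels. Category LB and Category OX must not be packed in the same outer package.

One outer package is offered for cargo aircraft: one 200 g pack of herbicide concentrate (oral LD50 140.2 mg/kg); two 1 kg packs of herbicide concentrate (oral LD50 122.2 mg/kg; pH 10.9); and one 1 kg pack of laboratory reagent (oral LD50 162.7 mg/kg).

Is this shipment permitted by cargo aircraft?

The herbicide concentrate has oral LD50 140.2 mg/kg, which is < 300 mg/kg, so it is Category TX (Toxic).
The herbicide concentrate has oral LD50 122.2 mg/kg, which is < 300 mg/kg, so it is Category TX (Toxic).
The laboratory reagent has oral LD50 162.7 mg/kg, which is < 300 mg/kg, so it is Category TX (Toxic).
Category TX net quantity: 200 g + (two 1 kg packs = 2 kg) + 1 kg = 3.2 kg.
Category TX is Forbidden by cargo aircraft.

No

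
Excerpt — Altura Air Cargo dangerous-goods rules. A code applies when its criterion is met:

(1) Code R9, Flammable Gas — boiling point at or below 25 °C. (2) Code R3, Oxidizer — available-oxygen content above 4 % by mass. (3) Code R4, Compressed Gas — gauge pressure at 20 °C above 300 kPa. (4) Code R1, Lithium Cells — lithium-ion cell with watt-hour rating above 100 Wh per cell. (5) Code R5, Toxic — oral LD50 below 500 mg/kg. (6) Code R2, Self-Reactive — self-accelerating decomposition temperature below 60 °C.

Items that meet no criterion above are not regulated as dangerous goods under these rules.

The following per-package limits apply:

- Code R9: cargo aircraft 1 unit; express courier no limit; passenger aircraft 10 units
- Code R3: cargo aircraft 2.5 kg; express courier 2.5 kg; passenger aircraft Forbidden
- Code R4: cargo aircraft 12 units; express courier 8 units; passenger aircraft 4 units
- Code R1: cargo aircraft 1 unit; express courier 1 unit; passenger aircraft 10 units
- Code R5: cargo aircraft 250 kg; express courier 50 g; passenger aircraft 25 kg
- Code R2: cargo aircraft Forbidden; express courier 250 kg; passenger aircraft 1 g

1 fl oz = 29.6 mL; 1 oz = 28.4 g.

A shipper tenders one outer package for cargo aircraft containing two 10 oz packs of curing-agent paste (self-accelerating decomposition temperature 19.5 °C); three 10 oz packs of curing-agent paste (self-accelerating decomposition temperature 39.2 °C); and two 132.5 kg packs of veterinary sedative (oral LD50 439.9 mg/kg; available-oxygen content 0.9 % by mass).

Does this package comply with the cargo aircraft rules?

No

With self-accelerating decomposition temperature 19.5 °C (< 60 °C), the curing-agent paste falls in Code R2.
Curing-agent paste: self-accelerating decomposition temperature 39.2 °C < 60 °C → Code R2 (Self-Reactive).
Veterinary sedative: oral LD50 439.9 mg/kg < 500 mg/kg → Code R5 (Toxic).
Total Code R2: (two 10 oz packs = 568 g) + (three 10 oz packs = 852 g) = 1.42 kg.
Code R2 is Forbidden by cargo aircraft.
Code R5 quantity: two 132.5 kg packs = 265 kg.
265 kg > 250 kg (cargo aircraft limit, Code R5) — over the limit.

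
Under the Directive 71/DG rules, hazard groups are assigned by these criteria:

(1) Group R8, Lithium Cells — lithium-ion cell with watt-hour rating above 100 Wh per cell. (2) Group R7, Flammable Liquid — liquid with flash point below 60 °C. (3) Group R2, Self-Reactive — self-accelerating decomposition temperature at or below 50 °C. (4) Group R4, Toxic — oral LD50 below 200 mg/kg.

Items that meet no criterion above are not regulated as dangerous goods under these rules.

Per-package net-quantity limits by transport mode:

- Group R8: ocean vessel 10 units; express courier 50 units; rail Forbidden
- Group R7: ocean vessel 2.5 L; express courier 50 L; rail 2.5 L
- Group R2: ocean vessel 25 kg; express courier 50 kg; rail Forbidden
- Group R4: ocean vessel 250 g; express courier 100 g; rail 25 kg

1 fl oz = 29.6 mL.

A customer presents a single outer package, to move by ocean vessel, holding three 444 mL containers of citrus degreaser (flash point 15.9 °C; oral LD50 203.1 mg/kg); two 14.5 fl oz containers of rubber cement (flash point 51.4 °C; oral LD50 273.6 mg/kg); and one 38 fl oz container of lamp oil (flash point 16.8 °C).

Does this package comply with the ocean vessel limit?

The citrus degreaser has flash point 15.9 °C, which is < 60 °C, so it is Group R7 (Flammable Liquid).
The rubber cement has flash point 51.4 °C, which is < 60 °C, so it is Group R7 (Flammable Liquid).
The lamp oil has flash point 16.8 °C, which is < 60 °C, so it is Group R7 (Flammable Liquid).
Total Group R7: (three 444 mL containers = 1.332 L) + (two 14.5 fl oz containers = 858.4 mL) + (one 38 fl oz container = 1124.8 mL) = 3315.2 mL.
3315.2 mL > 2.5 L (ocean vessel limit, Group R7) — over the limit.

No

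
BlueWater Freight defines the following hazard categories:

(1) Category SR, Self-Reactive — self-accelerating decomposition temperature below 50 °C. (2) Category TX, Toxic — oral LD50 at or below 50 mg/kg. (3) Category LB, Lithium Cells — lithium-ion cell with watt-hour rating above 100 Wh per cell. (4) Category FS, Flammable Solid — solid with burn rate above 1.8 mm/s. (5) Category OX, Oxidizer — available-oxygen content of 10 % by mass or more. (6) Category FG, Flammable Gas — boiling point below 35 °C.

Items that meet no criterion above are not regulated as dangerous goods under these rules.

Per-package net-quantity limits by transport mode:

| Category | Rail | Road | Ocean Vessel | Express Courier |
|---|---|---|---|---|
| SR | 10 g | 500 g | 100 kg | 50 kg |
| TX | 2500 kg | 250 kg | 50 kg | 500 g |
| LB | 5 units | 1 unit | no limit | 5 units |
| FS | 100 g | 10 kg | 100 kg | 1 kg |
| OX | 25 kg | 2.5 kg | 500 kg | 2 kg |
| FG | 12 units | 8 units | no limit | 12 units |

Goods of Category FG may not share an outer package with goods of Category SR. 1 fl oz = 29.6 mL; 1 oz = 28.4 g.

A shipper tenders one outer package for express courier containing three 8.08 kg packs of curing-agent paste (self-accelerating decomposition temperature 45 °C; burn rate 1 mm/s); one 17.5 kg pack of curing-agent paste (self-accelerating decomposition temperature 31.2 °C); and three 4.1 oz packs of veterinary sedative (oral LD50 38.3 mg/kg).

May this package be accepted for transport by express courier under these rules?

Curing-agent paste: self-accelerating decomposition temperature 45 °C < 50 °C → Category SR (Self-Reactive).
Curing-agent paste: self-accelerating decomposition temperature 31.2 °C < 50 °C → Category SR (Self-Reactive).
Oral LD50 38.3 mg/kg meets the Category TX criterion (Toxic), so the veterinary sedative is Category TX.
Category SR net quantity: (three 8.08 kg packs = 24.24 kg) + 17.5 kg = 41.74 kg.
41.74 kg is within the express courier limit of 50 kg for Category SR.
Category TX quantity: three 4.1 oz packs = 349.32 g.
349.32 g is within the express courier limit of 500 g for Category TX.
The segregation rule (Category FG with Category SR) does not apply to Category SR with Category TX.
Every hazard category is within its express courier limit and no segregation rule is violated.

Yes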